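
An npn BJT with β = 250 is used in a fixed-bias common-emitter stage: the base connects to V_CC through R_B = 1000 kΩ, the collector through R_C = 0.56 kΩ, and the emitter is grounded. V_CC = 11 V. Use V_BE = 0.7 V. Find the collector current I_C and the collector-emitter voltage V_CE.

Base loop: V_CC = I_B·R_B + V_BE, so I_B = (11 − 0.7)/1000 kΩ = 0.0103 mA.
In the active region I_C = β·I_B = 250 × 0.0103 = 2.58 mA.
Collector loop: V_CE = V_CC − I_C·R_C = 11 − 2.58×0.56 = 9.56 V.
Since V_CE = 9.56 V > V_CE(sat) ≈ 0.2 V, the transistor is in the active region as assumed.

I_C ≈ 2.6 mA, V_CE ≈ 9.6 V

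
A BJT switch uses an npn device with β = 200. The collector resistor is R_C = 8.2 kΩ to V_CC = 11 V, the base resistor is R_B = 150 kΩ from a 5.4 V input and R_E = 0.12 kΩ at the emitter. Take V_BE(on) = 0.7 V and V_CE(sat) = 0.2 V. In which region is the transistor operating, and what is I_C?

saturation; I_C ≈ 1.3 mA

Assume active: I_B = (5.4 − 0.7)/(150 + 201×0.12) = 0.027 mA, I_C = β·I_B = 5.4 mA.
Then V_CE = 11 − 5.4×8.2 − 5.43×0.12 = -33.9 V < 0.2 V — the active assumption fails.
Re-solve with V_CE = 0.2 V. KCL at the emitter: V_E/R_E = (V_BB−0.7−V_E)/R_B + (V_CC−0.2−V_E)/R_C, giving V_E = 0.159 V.
I_C = (V_CC − 0.2 − V_E)/R_C = (10.8 − 0.159)/8.2 = 1.3 mA.
Check: I_B = (4.7 − 0.159)/150 = 0.0303 mA, and β·I_B = 6.05 mA > I_C, confirming saturation.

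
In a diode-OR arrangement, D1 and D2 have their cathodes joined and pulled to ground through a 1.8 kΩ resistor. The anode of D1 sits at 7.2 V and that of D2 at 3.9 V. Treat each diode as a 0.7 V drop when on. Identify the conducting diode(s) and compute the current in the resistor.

Assume both conduct. Then node N would need to be at both 7.2−0.7 = 6.5 V and 3.9−0.7 = 3.2 V, which is impossible.
Assume only D1 conducts: V_N = 7.2 − 0.7 = 6.5 V, so I_R = 6.5/1.8 = 3.61 mA.
Check D2: its anode-to-cathode voltage is 3.9 − 6.5 = -2.6 V < 0.7 V, so it is off. The assumption is consistent.

Only D1 conducts; I_R ≈ 3.6 mA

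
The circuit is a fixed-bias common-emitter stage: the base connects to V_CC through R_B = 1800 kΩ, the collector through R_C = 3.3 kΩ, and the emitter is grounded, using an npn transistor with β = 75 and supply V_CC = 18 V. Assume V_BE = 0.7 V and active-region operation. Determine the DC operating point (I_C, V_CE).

Base loop: V_CC = I_B·R_B + V_BE, so I_B = (18 − 0.7)/1800 kΩ = 0.00961 mA.
In the active region I_C = β·I_B = 75 × 0.00961 = 0.721 mA.
Collector loop: V_CE = V_CC − I_C·R_C = 18 − 0.721×3.3 = 15.6 V.
Since V_CE = 15.6 V > V_CE(sat) ≈ 0.2 V, the transistor is in the active region as assumed.

I_C ≈ 0.72 mA, V_CE ≈ 16 V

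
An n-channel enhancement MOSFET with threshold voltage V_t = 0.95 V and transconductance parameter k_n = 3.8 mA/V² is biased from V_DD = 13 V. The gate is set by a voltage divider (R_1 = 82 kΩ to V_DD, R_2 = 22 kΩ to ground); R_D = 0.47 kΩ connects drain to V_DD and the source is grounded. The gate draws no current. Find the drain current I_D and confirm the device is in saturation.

I_D ≈ 6.2 mA

V_G = V_DD·R_2/(R_1+R_2) = 13×22/104 = 2.75 V. With the source grounded, V_GS = V_G = 2.75 V.
Assume saturation: I_D = (k_n/2)(V_GS − V_t)² = (3.8/2)×(2.75 − 0.95)² = 1.9×1.8² = 6.16 mA.
V_DS = V_DD − I_D·R_D = 13 − 6.16×0.47 = 10.1 V.
Saturation requires V_DS ≥ V_GS − V_t = 1.8 V; 10.1 ≥ 1.8 ✓.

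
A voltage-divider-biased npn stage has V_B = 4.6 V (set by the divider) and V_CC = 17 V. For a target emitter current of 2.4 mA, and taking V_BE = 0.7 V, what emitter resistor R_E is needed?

R_E ≈ 1.6 kΩ

V_E = V_B − V_BE = 4.6 − 0.7 = 3.9 V.
R_E = V_E / I_E = 3.9 / 2.4 = 1.62 kΩ.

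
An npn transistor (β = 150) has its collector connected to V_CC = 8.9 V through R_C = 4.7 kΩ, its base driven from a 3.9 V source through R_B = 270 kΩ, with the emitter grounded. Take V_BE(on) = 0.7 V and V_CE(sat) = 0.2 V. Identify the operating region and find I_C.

Assume active. Base-emitter loop: I_B = (V_BB − V_BE)/R_B = (3.9 − 0.7)/270 = 0.0119 mA.
I_C = β·I_B = 150×0.0119 = 1.78 mA.
V_CE = V_CC − I_C·R_C = 8.9 − 1.78×4.7 = 0.544 V > V_CE(sat), so the active-region assumption holds.

active; I_C ≈ 1.8 mA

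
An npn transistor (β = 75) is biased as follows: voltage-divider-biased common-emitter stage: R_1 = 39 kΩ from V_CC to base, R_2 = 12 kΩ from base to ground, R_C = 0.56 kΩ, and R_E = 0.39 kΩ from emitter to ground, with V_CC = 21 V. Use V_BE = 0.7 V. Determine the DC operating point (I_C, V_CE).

Thevenize the base divider: V_Th = V_CC·R_2/(R_1+R_2) = 21×12/51 = 4.94 V, R_Th = R_1‖R_2 = 9.18 kΩ.
Base-emitter loop: V_Th = I_B·R_Th + V_BE + (β+1)I_B·R_E, so I_B = (4.94 − 0.7) / (9.18 + 76×0.39) = 0.109 mA.
I_C = β·I_B = 75×0.109 = 8.19 mA, and I_E = (β+1)I_B = 8.3 mA.
V_CE = V_CC − I_C·R_C − I_E·R_E = 21 − 8.19×0.56 − 8.3×0.39 = 13.2 V.
V_CE = 13.2 V > 0.2 V confirms active-region operation.

I_C ≈ 8.2 mA, V_CE ≈ 13 V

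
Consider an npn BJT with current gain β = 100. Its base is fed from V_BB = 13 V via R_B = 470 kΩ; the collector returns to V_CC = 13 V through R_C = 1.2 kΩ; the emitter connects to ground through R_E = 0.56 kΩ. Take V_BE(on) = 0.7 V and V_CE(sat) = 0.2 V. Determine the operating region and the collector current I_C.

active; I_C ≈ 2.3 mA

Assume active. Base-emitter loop: I_B = (V_BB − V_BE)/(R_B + (β+1)R_E) = (13 − 0.7)/(470 + 101×0.56) = 0.0234 mA.
I_C = β·I_B = 100×0.0234 = 2.34 mA.
V_CE = V_CC − I_C·R_C − I_E·R_E = 13 − 2.34×1.2 − 2.36×0.56 = 8.88 V > V_CE(sat), so the active-region assumption holds.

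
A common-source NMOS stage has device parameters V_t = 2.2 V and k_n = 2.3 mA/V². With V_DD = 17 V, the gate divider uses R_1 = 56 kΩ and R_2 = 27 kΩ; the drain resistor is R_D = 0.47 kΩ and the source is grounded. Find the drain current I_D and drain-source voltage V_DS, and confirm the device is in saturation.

I_D ≈ 13 mA, V_DS ≈ 11 V

V_G = V_DD·R_2/(R_1+R_2) = 17×27/83 = 5.53 V. With the source grounded, V_GS = V_G = 5.53 V.
Assume saturation: I_D = (k_n/2)(V_GS − V_t)² = (2.3/2)×(5.53 − 2.2)² = 1.15×3.33² = 12.8 mA.
V_DS = V_DD − I_D·R_D = 17 − 12.8×0.47 = 11 V.
Saturation requires V_DS ≥ V_GS − V_t = 3.33 V; 11 ≥ 3.33 ✓.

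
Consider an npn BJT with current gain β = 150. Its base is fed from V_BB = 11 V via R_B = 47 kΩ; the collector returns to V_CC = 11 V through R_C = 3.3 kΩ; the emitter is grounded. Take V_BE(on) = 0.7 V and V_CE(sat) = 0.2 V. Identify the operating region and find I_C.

saturation; I_C ≈ 3.3 mA

Assume active: I_B = (11 − 0.7)/47 = 0.219 mA, giving I_C = β·I_B = 32.9 mA.
But then V_CE = 11 − 32.9×3.3 = -97.5 V < V_CE(sat) = 0.2 V — impossible in the active region.
So the transistor is saturated. With V_CE = 0.2 V, I_C = (V_CC − 0.2)/R_C = 10.8/3.3 = 3.27 mA.
Check: β·I_B = 32.9 mA > I_C = 3.27 mA, confirming saturation.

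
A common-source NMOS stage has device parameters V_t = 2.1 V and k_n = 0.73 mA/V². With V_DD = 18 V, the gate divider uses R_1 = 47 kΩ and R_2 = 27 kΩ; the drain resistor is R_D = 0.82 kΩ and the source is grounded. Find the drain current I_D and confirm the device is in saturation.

V_G = V_DD·R_2/(R_1+R_2) = 18×27/74 = 6.57 V. With the source grounded, V_GS = V_G = 6.57 V.
Assume saturation: I_D = (k_n/2)(V_GS − V_t)² = (0.73/2)×(6.57 − 2.1)² = 0.365×4.47² = 7.29 mA.
V_DS = V_DD − I_D·R_D = 18 − 7.29×0.82 = 12 V.
Saturation requires V_DS ≥ V_GS − V_t = 4.47 V; 12 ≥ 4.47 ✓.

I_D ≈ 7.3 mA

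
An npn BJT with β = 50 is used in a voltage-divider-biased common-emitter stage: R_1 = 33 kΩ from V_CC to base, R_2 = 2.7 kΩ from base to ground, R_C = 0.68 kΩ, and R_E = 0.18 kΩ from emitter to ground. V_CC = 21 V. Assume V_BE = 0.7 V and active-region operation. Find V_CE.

Thevenize the base divider: V_Th = V_CC·R_2/(R_1+R_2) = 21×2.7/35.7 = 1.59 V, R_Th = R_1‖R_2 = 2.5 kΩ.
Base-emitter loop: V_Th = I_B·R_Th + V_BE + (β+1)I_B·R_E, so I_B = (1.59 − 0.7) / (2.5 + 51×0.18) = 0.0761 mA.
I_C = β·I_B = 50×0.0761 = 3.8 mA, and I_E = (β+1)I_B = 3.88 mA.
V_CE = V_CC − I_C·R_C − I_E·R_E = 21 − 3.8×0.68 − 3.88×0.18 = 17.7 V.
V_CE = 17.7 V > 0.2 V confirms active-region operation.

V_CE ≈ 18 V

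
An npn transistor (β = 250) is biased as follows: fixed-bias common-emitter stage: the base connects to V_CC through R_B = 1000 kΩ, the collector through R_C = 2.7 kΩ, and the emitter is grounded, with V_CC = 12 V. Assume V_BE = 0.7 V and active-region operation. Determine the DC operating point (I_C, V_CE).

I_C ≈ 2.8 mA, V_CE ≈ 4.4 V

Base loop: V_CC = I_B·R_B + V_BE, so I_B = (12 − 0.7)/1000 kΩ = 0.0113 mA.
In the active region I_C = β·I_B = 250 × 0.0113 = 2.83 mA.
Collector loop: V_CE = V_CC − I_C·R_C = 12 − 2.83×2.7 = 4.37 V.
Since V_CE = 4.37 V > V_CE(sat) ≈ 0.2 V, the transistor is in the active region as assumed.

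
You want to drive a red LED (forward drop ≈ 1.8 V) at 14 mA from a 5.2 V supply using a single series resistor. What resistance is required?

The resistor drops V_S − V_D = 5.2 − 1.8 = 3.4 V at 14 mA.
R = 3.4 V / 14 mA = 0.243 kΩ.

R ≈ 0.24 kΩ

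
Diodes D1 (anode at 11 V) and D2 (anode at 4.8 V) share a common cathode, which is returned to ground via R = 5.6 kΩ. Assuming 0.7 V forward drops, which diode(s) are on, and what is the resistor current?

Only D1 conducts; I_R ≈ 1.8 mA

Assume both conduct. Then node N would need to be at both 11−0.7 = 10.3 V and 4.8−0.7 = 4.1 V, which is impossible.
Assume only D1 conducts: V_N = 11 − 0.7 = 10.3 V, so I_R = 10.3/5.6 = 1.84 mA.
Check D2: its anode-to-cathode voltage is 4.8 − 10.3 = -5.5 V < 0.7 V, so it is off. The assumption is consistent.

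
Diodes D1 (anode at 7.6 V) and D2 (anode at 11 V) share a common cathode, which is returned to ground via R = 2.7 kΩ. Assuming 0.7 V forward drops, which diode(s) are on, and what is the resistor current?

Assume both conduct. Then node N would need to be at both 7.6−0.7 = 6.9 V and 11−0.7 = 10.3 V, which is impossible.
Assume only D2 conducts: V_N = 11 − 0.7 = 10.3 V, so I_R = 10.3/2.7 = 3.81 mA.
Check D1: its anode-to-cathode voltage is 7.6 − 10.3 = -2.7 V < 0.7 V, so it is off. The assumption is consistent.

Only D2 conducts; I_R ≈ 3.8 mA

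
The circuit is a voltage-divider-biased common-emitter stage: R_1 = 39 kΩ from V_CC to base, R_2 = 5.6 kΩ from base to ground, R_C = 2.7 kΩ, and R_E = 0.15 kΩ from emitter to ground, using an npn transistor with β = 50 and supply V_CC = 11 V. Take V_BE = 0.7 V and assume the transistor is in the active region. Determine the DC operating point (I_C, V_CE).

Thevenize the base divider: V_Th = V_CC·R_2/(R_1+R_2) = 11×5.6/44.6 = 1.38 V, R_Th = R_1‖R_2 = 4.9 kΩ.
Base-emitter loop: V_Th = I_B·R_Th + V_BE + (β+1)I_B·R_E, so I_B = (1.38 − 0.7) / (4.9 + 51×0.15) = 0.0543 mA.
I_C = β·I_B = 50×0.0543 = 2.71 mA, and I_E = (β+1)I_B = 2.77 mA.
V_CE = V_CC − I_C·R_C − I_E·R_E = 11 − 2.71×2.7 − 2.77×0.15 = 3.26 V.
V_CE = 3.26 V > 0.2 V confirms active-region operation.

I_C ≈ 2.7 mA, V_CE ≈ 3.3 V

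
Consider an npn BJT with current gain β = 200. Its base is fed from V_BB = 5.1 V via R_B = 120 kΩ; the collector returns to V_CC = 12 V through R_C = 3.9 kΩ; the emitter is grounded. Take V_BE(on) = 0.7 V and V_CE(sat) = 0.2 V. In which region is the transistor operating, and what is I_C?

Assume active: I_B = (5.1 − 0.7)/120 = 0.0367 mA, giving I_C = β·I_B = 7.33 mA.
But then V_CE = 12 − 7.33×3.9 = -16.6 V < V_CE(sat) = 0.2 V — impossible in the active region.
So the transistor is saturated. With V_CE = 0.2 V, I_C = (V_CC − 0.2)/R_C = 11.8/3.9 = 3.03 mA.
Check: β·I_B = 7.33 mA > I_C = 3.03 mA, confirming saturation.

saturation; I_C ≈ 3 mA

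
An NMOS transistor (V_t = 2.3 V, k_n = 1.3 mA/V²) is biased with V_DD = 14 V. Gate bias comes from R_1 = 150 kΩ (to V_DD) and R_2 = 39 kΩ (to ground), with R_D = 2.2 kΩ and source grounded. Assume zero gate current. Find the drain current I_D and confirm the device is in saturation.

V_G = V_DD·R_2/(R_1+R_2) = 14×39/189 = 2.89 V. With the source grounded, V_GS = V_G = 2.89 V.
Assume saturation: I_D = (k_n/2)(V_GS − V_t)² = (1.3/2)×(2.89 − 2.3)² = 0.65×0.589² = 0.225 mA.
V_DS = V_DD − I_D·R_D = 14 − 0.225×2.2 = 13.5 V.
Saturation requires V_DS ≥ V_GS − V_t = 0.589 V; 13.5 ≥ 0.589 ✓.

I_D ≈ 0.23 mA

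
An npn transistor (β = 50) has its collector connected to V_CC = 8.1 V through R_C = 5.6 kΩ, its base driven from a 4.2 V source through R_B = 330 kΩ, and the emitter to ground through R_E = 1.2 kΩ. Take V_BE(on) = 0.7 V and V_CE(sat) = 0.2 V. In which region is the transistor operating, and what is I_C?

active; I_C ≈ 0.45 mA

Assume active. Base-emitter loop: I_B = (V_BB − V_BE)/(R_B + (β+1)R_E) = (4.2 − 0.7)/(330 + 51×1.2) = 0.00895 mA.
I_C = β·I_B = 50×0.00895 = 0.447 mA.
V_CE = V_CC − I_C·R_C − I_E·R_E = 8.1 − 0.447×5.6 − 0.456×1.2 = 5.05 V > V_CE(sat), so the active-region assumption holds.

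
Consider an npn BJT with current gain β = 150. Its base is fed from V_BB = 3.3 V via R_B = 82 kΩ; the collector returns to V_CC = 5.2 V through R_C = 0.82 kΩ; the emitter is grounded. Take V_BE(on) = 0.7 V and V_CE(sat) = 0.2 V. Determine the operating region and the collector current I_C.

Assume active. Base-emitter loop: I_B = (V_BB − V_BE)/R_B = (3.3 − 0.7)/82 = 0.0317 mA.
I_C = β·I_B = 150×0.0317 = 4.76 mA.
V_CE = V_CC − I_C·R_C = 5.2 − 4.76×0.82 = 1.3 V > V_CE(sat), so the active-region assumption holds.

active; I_C ≈ 4.8 mA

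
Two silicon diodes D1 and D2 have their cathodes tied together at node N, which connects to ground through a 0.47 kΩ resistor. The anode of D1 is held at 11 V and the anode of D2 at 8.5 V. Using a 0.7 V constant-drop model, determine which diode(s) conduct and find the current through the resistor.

Only D1 conducts; I_R ≈ 22 mA

Assume both conduct. Then node N would need to be at both 11−0.7 = 10.3 V and 8.5−0.7 = 7.8 V, which is impossible.
Assume only D1 conducts: V_N = 11 − 0.7 = 10.3 V, so I_R = 10.3/0.47 = 21.9 mA.
Check D2: its anode-to-cathode voltage is 8.5 − 10.3 = -1.8 V < 0.7 V, so it is off. The assumption is consistent.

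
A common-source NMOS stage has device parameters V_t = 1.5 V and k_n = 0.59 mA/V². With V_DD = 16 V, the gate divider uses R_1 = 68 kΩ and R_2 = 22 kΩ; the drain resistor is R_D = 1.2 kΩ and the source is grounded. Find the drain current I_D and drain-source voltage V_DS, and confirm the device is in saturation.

I_D ≈ 1.7 mA, V_DS ≈ 14 V

V_G = V_DD·R_2/(R_1+R_2) = 16×22/90 = 3.91 V. With the source grounded, V_GS = V_G = 3.91 V.
Assume saturation: I_D = (k_n/2)(V_GS − V_t)² = (0.59/2)×(3.91 − 1.5)² = 0.295×2.41² = 1.71 mA.
V_DS = V_DD − I_D·R_D = 16 − 1.71×1.2 = 13.9 V.
Saturation requires V_DS ≥ V_GS − V_t = 2.41 V; 13.9 ≥ 2.41 ✓.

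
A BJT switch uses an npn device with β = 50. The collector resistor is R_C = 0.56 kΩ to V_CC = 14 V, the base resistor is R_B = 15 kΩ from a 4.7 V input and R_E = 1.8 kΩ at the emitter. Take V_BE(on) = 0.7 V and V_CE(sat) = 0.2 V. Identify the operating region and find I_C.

active; I_C ≈ 1.9 mA

Assume active. Base-emitter loop: I_B = (V_BB − V_BE)/(R_B + (β+1)R_E) = (4.7 − 0.7)/(15 + 51×1.8) = 0.0375 mA.
I_C = β·I_B = 50×0.0375 = 1.87 mA.
V_CE = V_CC − I_C·R_C − I_E·R_E = 14 − 1.87×0.56 − 1.91×1.8 = 9.51 V > V_CE(sat), so the active-region assumption holds.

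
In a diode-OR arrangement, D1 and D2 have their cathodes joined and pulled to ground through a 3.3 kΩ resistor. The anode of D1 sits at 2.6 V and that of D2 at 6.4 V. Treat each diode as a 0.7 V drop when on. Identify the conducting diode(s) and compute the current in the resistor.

Only D2 conducts; I_R ≈ 1.7 mA

Assume both conduct. Then node N would need to be at both 2.6−0.7 = 1.9 V and 6.4−0.7 = 5.7 V, which is impossible.
Assume only D2 conducts: V_N = 6.4 − 0.7 = 5.7 V, so I_R = 5.7/3.3 = 1.73 mA.
Check D1: its anode-to-cathode voltage is 2.6 − 5.7 = -3.1 V < 0.7 V, so it is off. The assumption is consistent.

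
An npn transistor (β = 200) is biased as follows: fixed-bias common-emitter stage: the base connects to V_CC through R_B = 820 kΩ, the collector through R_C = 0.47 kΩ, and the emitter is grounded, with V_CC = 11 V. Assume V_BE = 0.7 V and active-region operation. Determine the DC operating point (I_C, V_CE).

I_C ≈ 2.5 mA, V_CE ≈ 9.8 V

Base loop: V_CC = I_B·R_B + V_BE, so I_B = (11 − 0.7)/820 kΩ = 0.0126 mA.
In the active region I_C = β·I_B = 200 × 0.0126 = 2.51 mA.
Collector loop: V_CE = V_CC − I_C·R_C = 11 − 2.51×0.47 = 9.82 V.
Since V_CE = 9.82 V > V_CE(sat) ≈ 0.2 V, the transistor is in the active region as assumed.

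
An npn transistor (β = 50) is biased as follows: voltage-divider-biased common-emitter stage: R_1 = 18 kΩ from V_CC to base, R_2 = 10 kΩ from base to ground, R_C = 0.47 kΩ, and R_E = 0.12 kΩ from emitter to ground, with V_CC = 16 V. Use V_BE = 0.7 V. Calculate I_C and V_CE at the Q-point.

Thevenize the base divider: V_Th = V_CC·R_2/(R_1+R_2) = 16×10/28 = 5.71 V, R_Th = R_1‖R_2 = 6.43 kΩ.
Base-emitter loop: V_Th = I_B·R_Th + V_BE + (β+1)I_B·R_E, so I_B = (5.71 − 0.7) / (6.43 + 51×0.12) = 0.4 mA.
I_C = β·I_B = 50×0.4 = 20 mA, and I_E = (β+1)I_B = 20.4 mA.
V_CE = V_CC − I_C·R_C − I_E·R_E = 16 − 20×0.47 − 20.4×0.12 = 4.16 V.
V_CE = 4.16 V > 0.2 V confirms active-region operation.

I_C ≈ 20 mA, V_CE ≈ 4.2 V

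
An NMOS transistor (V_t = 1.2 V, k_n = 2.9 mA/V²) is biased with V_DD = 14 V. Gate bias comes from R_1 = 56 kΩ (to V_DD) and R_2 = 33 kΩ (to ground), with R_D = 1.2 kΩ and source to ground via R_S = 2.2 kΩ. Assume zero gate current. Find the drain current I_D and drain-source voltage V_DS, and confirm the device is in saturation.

I_D ≈ 1.4 mA, V_DS ≈ 9.3 V

V_G = V_DD·R_2/(R_1+R_2) = 14×33/89 = 5.19 V.
Assume saturation: I_D = (k_n/2)(V_GS − V_t)² with V_GS = V_G − I_D·R_S = 5.19 − 2.2·I_D.
Substituting gives 7.02·I_D² − 26.5·I_D + 23.1 = 0, with roots I_D = 1.37 or 2.4 mA.
The root I_D = 2.4 mA gives V_GS = -0.0862 V ≤ V_t, so take I_D = 1.37 mA.
Then V_GS = 2.17 V and V_DS = V_DD − I_D(R_D+R_S) = 14 − 1.37×3.4 = 9.34 V.
Saturation requires V_DS ≥ V_GS − V_t = 0.973 V; 9.34 ≥ 0.973 ✓.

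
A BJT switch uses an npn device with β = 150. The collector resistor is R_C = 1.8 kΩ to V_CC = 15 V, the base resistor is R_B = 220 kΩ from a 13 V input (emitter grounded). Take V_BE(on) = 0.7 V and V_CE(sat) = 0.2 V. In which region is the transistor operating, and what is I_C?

Assume active: I_B = (13 − 0.7)/220 = 0.0559 mA, giving I_C = β·I_B = 8.39 mA.
But then V_CE = 15 − 8.39×1.8 = -0.0955 V < V_CE(sat) = 0.2 V — impossible in the active region.
So the transistor is saturated. With V_CE = 0.2 V, I_C = (V_CC − 0.2)/R_C = 14.8/1.8 = 8.22 mA.
Check: β·I_B = 8.39 mA > I_C = 8.22 mA, confirming saturation.

saturation; I_C ≈ 8.2 mA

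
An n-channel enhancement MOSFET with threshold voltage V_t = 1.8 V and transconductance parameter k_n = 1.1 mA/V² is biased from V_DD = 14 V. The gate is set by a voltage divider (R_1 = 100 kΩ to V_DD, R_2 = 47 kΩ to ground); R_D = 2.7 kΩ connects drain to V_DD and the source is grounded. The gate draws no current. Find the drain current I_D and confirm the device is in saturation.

I_D ≈ 3.9 mA

V_G = V_DD·R_2/(R_1+R_2) = 14×47/147 = 4.48 V. With the source grounded, V_GS = V_G = 4.48 V.
Assume saturation: I_D = (k_n/2)(V_GS − V_t)² = (1.1/2)×(4.48 − 1.8)² = 0.55×2.68² = 3.94 mA.
V_DS = V_DD − I_D·R_D = 14 − 3.94×2.7 = 3.36 V.
Saturation requires V_DS ≥ V_GS − V_t = 2.68 V; 3.36 ≥ 2.68 ✓.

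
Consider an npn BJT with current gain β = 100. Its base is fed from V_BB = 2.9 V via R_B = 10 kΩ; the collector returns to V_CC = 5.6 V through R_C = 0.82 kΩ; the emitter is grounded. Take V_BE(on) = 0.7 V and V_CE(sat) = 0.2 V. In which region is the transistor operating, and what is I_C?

Assume active: I_B = (2.9 − 0.7)/10 = 0.22 mA, giving I_C = β·I_B = 22 mA.
But then V_CE = 5.6 − 22×0.82 = -12.4 V < V_CE(sat) = 0.2 V — impossible in the active region.
So the transistor is saturated. With V_CE = 0.2 V, I_C = (V_CC − 0.2)/R_C = 5.4/0.82 = 6.59 mA.
Check: β·I_B = 22 mA > I_C = 6.59 mA, confirming saturation.

saturation; I_C ≈ 6.6 mA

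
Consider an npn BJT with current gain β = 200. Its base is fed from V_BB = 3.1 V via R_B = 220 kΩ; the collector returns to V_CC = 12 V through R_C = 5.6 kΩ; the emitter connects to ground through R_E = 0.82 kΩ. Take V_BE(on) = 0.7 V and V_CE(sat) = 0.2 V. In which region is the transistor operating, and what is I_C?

Assume active. Base-emitter loop: I_B = (V_BB − V_BE)/(R_B + (β+1)R_E) = (3.1 − 0.7)/(220 + 201×0.82) = 0.00624 mA.
I_C = β·I_B = 200×0.00624 = 1.25 mA.
V_CE = V_CC − I_C·R_C − I_E·R_E = 12 − 1.25×5.6 − 1.25×0.82 = 3.99 V > V_CE(sat), so the active-region assumption holds.

active; I_C ≈ 1.2 mA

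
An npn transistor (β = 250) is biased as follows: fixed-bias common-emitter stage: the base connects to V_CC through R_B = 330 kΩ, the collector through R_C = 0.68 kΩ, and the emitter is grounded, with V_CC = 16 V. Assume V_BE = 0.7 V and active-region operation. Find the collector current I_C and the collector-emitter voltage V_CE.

Base loop: V_CC = I_B·R_B + V_BE, so I_B = (16 − 0.7)/330 kΩ = 0.0464 mA.
In the active region I_C = β·I_B = 250 × 0.0464 = 11.6 mA.
Collector loop: V_CE = V_CC − I_C·R_C = 16 − 11.6×0.68 = 8.12 V.
Since V_CE = 8.12 V > V_CE(sat) ≈ 0.2 V, the transistor is in the active region as assumed.

I_C ≈ 12 mA, V_CE ≈ 8.1 V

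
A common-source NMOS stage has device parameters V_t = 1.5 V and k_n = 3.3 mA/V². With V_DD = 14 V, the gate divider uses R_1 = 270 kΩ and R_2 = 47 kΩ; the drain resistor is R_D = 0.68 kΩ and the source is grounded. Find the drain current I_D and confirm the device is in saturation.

V_G = V_DD·R_2/(R_1+R_2) = 14×47/317 = 2.08 V. With the source grounded, V_GS = V_G = 2.08 V.
Assume saturation: I_D = (k_n/2)(V_GS − V_t)² = (3.3/2)×(2.08 − 1.5)² = 1.65×0.576² = 0.547 mA.
V_DS = V_DD − I_D·R_D = 14 − 0.547×0.68 = 13.6 V.
Saturation requires V_DS ≥ V_GS − V_t = 0.576 V; 13.6 ≥ 0.576 ✓.

I_D ≈ 0.55 mA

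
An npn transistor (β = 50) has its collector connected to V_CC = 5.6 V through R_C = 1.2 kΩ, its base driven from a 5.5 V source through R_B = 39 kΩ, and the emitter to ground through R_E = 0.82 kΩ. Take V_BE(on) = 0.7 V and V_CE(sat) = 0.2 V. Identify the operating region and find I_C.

Assume active: I_B = (5.5 − 0.7)/(39 + 51×0.82) = 0.0594 mA, I_C = β·I_B = 2.97 mA.
Then V_CE = 5.6 − 2.97×1.2 − 3.03×0.82 = -0.447 V < 0.2 V — the active assumption fails.
Re-solve with V_CE = 0.2 V. KCL at the emitter: V_E/R_E = (V_BB−0.7−V_E)/R_B + (V_CC−0.2−V_E)/R_C, giving V_E = 2.22 V.
I_C = (V_CC − 0.2 − V_E)/R_C = (5.4 − 2.22)/1.2 = 2.65 mA.
Check: I_B = (4.8 − 2.22)/39 = 0.066 mA, and β·I_B = 3.3 mA > I_C, confirming saturation.

saturation; I_C ≈ 2.6 mA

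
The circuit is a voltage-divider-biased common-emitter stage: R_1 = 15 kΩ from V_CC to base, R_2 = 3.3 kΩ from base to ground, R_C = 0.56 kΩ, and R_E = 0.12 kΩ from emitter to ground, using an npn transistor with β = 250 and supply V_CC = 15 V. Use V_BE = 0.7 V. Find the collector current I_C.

Thevenize the base divider: V_Th = V_CC·R_2/(R_1+R_2) = 15×3.3/18.3 = 2.7 V, R_Th = R_1‖R_2 = 2.7 kΩ.
Base-emitter loop: V_Th = I_B·R_Th + V_BE + (β+1)I_B·R_E, so I_B = (2.7 − 0.7) / (2.7 + 251×0.12) = 0.0611 mA.
I_C = β·I_B = 250×0.0611 = 15.3 mA, and I_E = (β+1)I_B = 15.3 mA.
V_CE = V_CC − I_C·R_C − I_E·R_E = 15 − 15.3×0.56 − 15.3×0.12 = 4.61 V.
V_CE = 4.61 V > 0.2 V confirms active-region operation.

I_C ≈ 15 mA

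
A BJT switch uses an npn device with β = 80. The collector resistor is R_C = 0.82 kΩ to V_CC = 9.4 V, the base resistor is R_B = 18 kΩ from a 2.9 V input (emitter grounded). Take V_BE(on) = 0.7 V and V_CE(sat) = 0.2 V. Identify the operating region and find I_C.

Assume active. Base-emitter loop: I_B = (V_BB − V_BE)/R_B = (2.9 − 0.7)/18 = 0.122 mA.
I_C = β·I_B = 80×0.122 = 9.78 mA.
V_CE = V_CC − I_C·R_C = 9.4 − 9.78×0.82 = 1.38 V > V_CE(sat), so the active-region assumption holds.

active; I_C ≈ 9.8 mA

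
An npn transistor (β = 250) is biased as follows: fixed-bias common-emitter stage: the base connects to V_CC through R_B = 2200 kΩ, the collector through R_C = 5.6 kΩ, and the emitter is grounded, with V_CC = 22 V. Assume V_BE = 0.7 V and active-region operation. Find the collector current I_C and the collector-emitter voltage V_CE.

Base loop: V_CC = I_B·R_B + V_BE, so I_B = (22 − 0.7)/2200 kΩ = 0.00968 mA.
In the active region I_C = β·I_B = 250 × 0.00968 = 2.42 mA.
Collector loop: V_CE = V_CC − I_C·R_C = 22 − 2.42×5.6 = 8.45 V.
Since V_CE = 8.45 V > V_CE(sat) ≈ 0.2 V, the transistor is in the active region as assumed.

I_C ≈ 2.4 mA, V_CE ≈ 8.4 V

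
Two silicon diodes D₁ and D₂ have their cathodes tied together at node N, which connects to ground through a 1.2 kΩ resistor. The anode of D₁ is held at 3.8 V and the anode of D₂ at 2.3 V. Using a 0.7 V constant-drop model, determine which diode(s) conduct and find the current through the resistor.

Only D₁ conducts; I_R ≈ 2.6 mA

Assume both conduct. Then node N would need to be at both 3.8−0.7 = 3.1 V and 2.3−0.7 = 1.6 V, which is impossible.
Assume only D₁ conducts: V_N = 3.8 − 0.7 = 3.1 V, so I_R = 3.1/1.2 = 2.58 mA.
Check D₂: its anode-to-cathode voltage is 2.3 − 3.1 = -0.8 V < 0.7 V, so it is off. The assumption is consistent.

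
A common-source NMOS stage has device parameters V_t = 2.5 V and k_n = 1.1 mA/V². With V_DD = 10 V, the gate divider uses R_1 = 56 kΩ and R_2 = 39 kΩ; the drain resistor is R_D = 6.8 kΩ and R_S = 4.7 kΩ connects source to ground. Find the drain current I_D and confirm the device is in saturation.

I_D ≈ 0.21 mA

V_G = V_DD·R_2/(R_1+R_2) = 10×39/95 = 4.11 V.
Assume saturation: I_D = (k_n/2)(V_GS − V_t)² with V_GS = V_G − I_D·R_S = 4.11 − 4.7·I_D.
Substituting gives 12.1·I_D² − 9.3·I_D + 1.42 = 0, with roots I_D = 0.21 or 0.555 mA.
The root I_D = 0.555 mA gives V_GS = 1.5 V ≤ V_t, so take I_D = 0.21 mA.
Then V_GS = 3.12 V and V_DS = V_DD − I_D(R_D+R_S) = 10 − 0.21×11.5 = 7.58 V.
Saturation requires V_DS ≥ V_GS − V_t = 0.618 V; 7.58 ≥ 0.618 ✓.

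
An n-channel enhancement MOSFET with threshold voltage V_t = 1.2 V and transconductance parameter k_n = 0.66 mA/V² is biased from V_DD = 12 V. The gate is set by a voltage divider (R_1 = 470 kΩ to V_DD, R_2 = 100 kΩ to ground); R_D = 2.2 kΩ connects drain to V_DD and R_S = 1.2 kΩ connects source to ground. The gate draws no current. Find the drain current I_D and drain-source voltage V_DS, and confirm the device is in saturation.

I_D ≈ 0.17 mA, V_DS ≈ 11 V

V_G = V_DD·R_2/(R_1+R_2) = 12×100/570 = 2.11 V.
Assume saturation: I_D = (k_n/2)(V_GS − V_t)² with V_GS = V_G − I_D·R_S = 2.11 − 1.2·I_D.
Substituting gives 0.475·I_D² − 1.72·I_D + 0.27 = 0, with roots I_D = 0.165 or 3.45 mA.
The root I_D = 3.45 mA gives V_GS = -2.03 V ≤ V_t, so take I_D = 0.165 mA.
Then V_GS = 1.91 V and V_DS = V_DD − I_D(R_D+R_S) = 12 − 0.165×3.4 = 11.4 V.
Saturation requires V_DS ≥ V_GS − V_t = 0.707 V; 11.4 ≥ 0.707 ✓.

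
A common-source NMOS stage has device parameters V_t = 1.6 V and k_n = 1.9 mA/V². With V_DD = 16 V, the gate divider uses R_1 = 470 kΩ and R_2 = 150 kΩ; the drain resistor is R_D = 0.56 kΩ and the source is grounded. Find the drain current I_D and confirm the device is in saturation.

V_G = V_DD·R_2/(R_1+R_2) = 16×150/620 = 3.87 V. With the source grounded, V_GS = V_G = 3.87 V.
Assume saturation: I_D = (k_n/2)(V_GS − V_t)² = (1.9/2)×(3.87 − 1.6)² = 0.95×2.27² = 4.9 mA.
V_DS = V_DD − I_D·R_D = 16 − 4.9×0.56 = 13.3 V.
Saturation requires V_DS ≥ V_GS − V_t = 2.27 V; 13.3 ≥ 2.27 ✓.

I_D ≈ 4.9 mA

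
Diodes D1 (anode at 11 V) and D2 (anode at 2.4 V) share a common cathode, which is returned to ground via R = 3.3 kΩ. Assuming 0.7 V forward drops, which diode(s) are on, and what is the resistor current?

Only D1 conducts; I_R ≈ 3.1 mA

Assume both conduct. Then node N would need to be at both 11−0.7 = 10.3 V and 2.4−0.7 = 1.7 V, which is impossible.
Assume only D1 conducts: V_N = 11 − 0.7 = 10.3 V, so I_R = 10.3/3.3 = 3.12 mA.
Check D2: its anode-to-cathode voltage is 2.4 − 10.3 = -7.9 V < 0.7 V, so it is off. The assumption is consistent.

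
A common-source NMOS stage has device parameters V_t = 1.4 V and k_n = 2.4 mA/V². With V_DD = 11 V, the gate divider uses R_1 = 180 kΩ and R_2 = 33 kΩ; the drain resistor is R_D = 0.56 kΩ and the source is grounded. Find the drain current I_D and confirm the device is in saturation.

V_G = V_DD·R_2/(R_1+R_2) = 11×33/213 = 1.7 V. With the source grounded, V_GS = V_G = 1.7 V.
Assume saturation: I_D = (k_n/2)(V_GS − V_t)² = (2.4/2)×(1.7 − 1.4)² = 1.2×0.304² = 0.111 mA.
V_DS = V_DD − I_D·R_D = 11 − 0.111×0.56 = 10.9 V.
Saturation requires V_DS ≥ V_GS − V_t = 0.304 V; 10.9 ≥ 0.304 ✓.

I_D ≈ 0.11 mA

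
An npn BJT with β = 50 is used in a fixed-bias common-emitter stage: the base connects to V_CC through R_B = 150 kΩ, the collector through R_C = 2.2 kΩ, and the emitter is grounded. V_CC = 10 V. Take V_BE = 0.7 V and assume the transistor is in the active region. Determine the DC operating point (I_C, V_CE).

I_C ≈ 3.1 mA, V_CE ≈ 3.2 V

Base loop: V_CC = I_B·R_B + V_BE, so I_B = (10 − 0.7)/150 kΩ = 0.062 mA.
In the active region I_C = β·I_B = 50 × 0.062 = 3.1 mA.
Collector loop: V_CE = V_CC − I_C·R_C = 10 − 3.1×2.2 = 3.18 V.
Since V_CE = 3.18 V > V_CE(sat) ≈ 0.2 V, the transistor is in the active region as assumed.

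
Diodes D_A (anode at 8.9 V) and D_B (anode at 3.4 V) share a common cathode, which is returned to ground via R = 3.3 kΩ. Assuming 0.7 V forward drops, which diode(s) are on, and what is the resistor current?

Only D_A conducts; I_R ≈ 2.5 mA

Assume both conduct. Then node N would need to be at both 8.9−0.7 = 8.2 V and 3.4−0.7 = 2.7 V, which is impossible.
Assume only D_A conducts: V_N = 8.9 − 0.7 = 8.2 V, so I_R = 8.2/3.3 = 2.48 mA.
Check D_B: its anode-to-cathode voltage is 3.4 − 8.2 = -4.8 V < 0.7 V, so it is off. The assumption is consistent.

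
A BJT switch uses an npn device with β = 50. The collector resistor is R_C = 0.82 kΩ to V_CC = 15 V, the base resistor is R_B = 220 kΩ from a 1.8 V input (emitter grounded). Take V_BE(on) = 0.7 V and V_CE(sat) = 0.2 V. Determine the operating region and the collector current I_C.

active; I_C ≈ 0.25 mA

Assume active. Base-emitter loop: I_B = (V_BB − V_BE)/R_B = (1.8 − 0.7)/220 = 0.005 mA.
I_C = β·I_B = 50×0.005 = 0.25 mA.
V_CE = V_CC − I_C·R_C = 15 − 0.25×0.82 = 14.8 V > V_CE(sat), so the active-region assumption holds.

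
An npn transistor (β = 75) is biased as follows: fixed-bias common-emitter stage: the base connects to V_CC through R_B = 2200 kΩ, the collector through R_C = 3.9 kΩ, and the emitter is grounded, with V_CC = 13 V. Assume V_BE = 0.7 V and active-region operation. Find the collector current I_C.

Base loop: V_CC = I_B·R_B + V_BE, so I_B = (13 − 0.7)/2200 kΩ = 0.00559 mA.
In the active region I_C = β·I_B = 75 × 0.00559 = 0.419 mA.
Collector loop: V_CE = V_CC − I_C·R_C = 13 − 0.419×3.9 = 11.4 V.
Since V_CE = 11.4 V > V_CE(sat) ≈ 0.2 V, the transistor is in the active region as assumed.

I_C ≈ 0.42 mA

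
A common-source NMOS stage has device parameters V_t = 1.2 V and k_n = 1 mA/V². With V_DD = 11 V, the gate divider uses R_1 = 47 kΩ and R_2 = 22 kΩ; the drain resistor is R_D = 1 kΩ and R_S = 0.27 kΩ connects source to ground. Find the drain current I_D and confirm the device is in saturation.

I_D ≈ 1.7 mA

V_G = V_DD·R_2/(R_1+R_2) = 11×22/69 = 3.51 V.
Assume saturation: I_D = (k_n/2)(V_GS − V_t)² with V_GS = V_G − I_D·R_S = 3.51 − 0.27·I_D.
Substituting gives 0.0365·I_D² − 1.62·I_D + 2.66 = 0, with roots I_D = 1.71 or 42.8 mA.
The root I_D = 42.8 mA gives V_GS = -8.05 V ≤ V_t, so take I_D = 1.71 mA.
Then V_GS = 3.05 V and V_DS = V_DD − I_D(R_D+R_S) = 11 − 1.71×1.27 = 8.83 V.
Saturation requires V_DS ≥ V_GS − V_t = 1.85 V; 8.83 ≥ 1.85 ✓.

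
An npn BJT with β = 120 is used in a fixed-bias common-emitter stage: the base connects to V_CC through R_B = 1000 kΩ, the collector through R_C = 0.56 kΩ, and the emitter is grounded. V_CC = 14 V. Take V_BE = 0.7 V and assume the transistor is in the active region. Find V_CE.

V_CE ≈ 13 V

Base loop: V_CC = I_B·R_B + V_BE, so I_B = (14 − 0.7)/1000 kΩ = 0.0133 mA.
In the active region I_C = β·I_B = 120 × 0.0133 = 1.6 mA.
Collector loop: V_CE = V_CC − I_C·R_C = 14 − 1.6×0.56 = 13.1 V.
Since V_CE = 13.1 V > V_CE(sat) ≈ 0.2 V, the transistor is in the active region as assumed.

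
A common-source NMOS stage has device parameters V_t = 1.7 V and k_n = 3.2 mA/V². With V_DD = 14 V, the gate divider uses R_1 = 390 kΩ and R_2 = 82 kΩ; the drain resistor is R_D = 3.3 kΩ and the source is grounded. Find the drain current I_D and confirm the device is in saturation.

I_D ≈ 0.86 mA

V_G = V_DD·R_2/(R_1+R_2) = 14×82/472 = 2.43 V. With the source grounded, V_GS = V_G = 2.43 V.
Assume saturation: I_D = (k_n/2)(V_GS − V_t)² = (3.2/2)×(2.43 − 1.7)² = 1.6×0.732² = 0.858 mA.
V_DS = V_DD − I_D·R_D = 14 − 0.858×3.3 = 11.2 V.
Saturation requires V_DS ≥ V_GS − V_t = 0.732 V; 11.2 ≥ 0.732 ✓.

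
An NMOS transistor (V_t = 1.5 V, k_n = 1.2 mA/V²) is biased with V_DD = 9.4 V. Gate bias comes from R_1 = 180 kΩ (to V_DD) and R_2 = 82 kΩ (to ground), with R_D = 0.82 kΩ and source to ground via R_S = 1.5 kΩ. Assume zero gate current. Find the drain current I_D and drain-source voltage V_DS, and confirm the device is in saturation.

V_G = V_DD·R_2/(R_1+R_2) = 9.4×82/262 = 2.94 V.
Assume saturation: I_D = (k_n/2)(V_GS − V_t)² with V_GS = V_G − I_D·R_S = 2.94 − 1.5·I_D.
Substituting gives 1.35·I_D² − 3.6·I_D + 1.25 = 0, with roots I_D = 0.41 or 2.25 mA.
The root I_D = 2.25 mA gives V_GS = -0.438 V ≤ V_t, so take I_D = 0.41 mA.
Then V_GS = 2.33 V and V_DS = V_DD − I_D(R_D+R_S) = 9.4 − 0.41×2.32 = 8.45 V.
Saturation requires V_DS ≥ V_GS − V_t = 0.827 V; 8.45 ≥ 0.827 ✓.

I_D ≈ 0.41 mA, V_DS ≈ 8.4 V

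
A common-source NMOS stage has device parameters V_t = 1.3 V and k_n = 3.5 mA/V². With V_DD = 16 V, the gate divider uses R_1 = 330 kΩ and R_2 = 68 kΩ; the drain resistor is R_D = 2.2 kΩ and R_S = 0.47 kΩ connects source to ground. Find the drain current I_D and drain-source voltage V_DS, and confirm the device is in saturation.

I_D ≈ 1.3 mA, V_DS ≈ 13 V

V_G = V_DD·R_2/(R_1+R_2) = 16×68/398 = 2.73 V.
Assume saturation: I_D = (k_n/2)(V_GS − V_t)² with V_GS = V_G − I_D·R_S = 2.73 − 0.47·I_D.
Substituting gives 0.387·I_D² − 3.36·I_D + 3.6 = 0, with roots I_D = 1.25 or 7.44 mA.
The root I_D = 7.44 mA gives V_GS = -0.761 V ≤ V_t, so take I_D = 1.25 mA.
Then V_GS = 2.15 V and V_DS = V_DD − I_D(R_D+R_S) = 16 − 1.25×2.67 = 12.7 V.
Saturation requires V_DS ≥ V_GS − V_t = 0.846 V; 12.7 ≥ 0.846 ✓.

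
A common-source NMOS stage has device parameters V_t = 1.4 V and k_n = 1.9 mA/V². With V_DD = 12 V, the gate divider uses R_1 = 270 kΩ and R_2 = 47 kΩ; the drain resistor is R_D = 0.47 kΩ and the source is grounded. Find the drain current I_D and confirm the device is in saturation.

I_D ≈ 0.14 mA

V_G = V_DD·R_2/(R_1+R_2) = 12×47/317 = 1.78 V. With the source grounded, V_GS = V_G = 1.78 V.
Assume saturation: I_D = (k_n/2)(V_GS − V_t)² = (1.9/2)×(1.78 − 1.4)² = 0.95×0.379² = 0.137 mA.
V_DS = V_DD − I_D·R_D = 12 − 0.137×0.47 = 11.9 V.
Saturation requires V_DS ≥ V_GS − V_t = 0.379 V; 11.9 ≥ 0.379 ✓.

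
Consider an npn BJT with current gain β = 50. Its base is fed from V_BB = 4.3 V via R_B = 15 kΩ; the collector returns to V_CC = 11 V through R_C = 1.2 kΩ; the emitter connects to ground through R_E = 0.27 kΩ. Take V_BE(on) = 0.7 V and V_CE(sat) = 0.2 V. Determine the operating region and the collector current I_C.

active; I_C ≈ 6.3 mA

Assume active. Base-emitter loop: I_B = (V_BB − V_BE)/(R_B + (β+1)R_E) = (4.3 − 0.7)/(15 + 51×0.27) = 0.125 mA.
I_C = β·I_B = 50×0.125 = 6.26 mA.
V_CE = V_CC − I_C·R_C − I_E·R_E = 11 − 6.26×1.2 − 6.38×0.27 = 1.77 V > V_CE(sat), so the active-region assumption holds.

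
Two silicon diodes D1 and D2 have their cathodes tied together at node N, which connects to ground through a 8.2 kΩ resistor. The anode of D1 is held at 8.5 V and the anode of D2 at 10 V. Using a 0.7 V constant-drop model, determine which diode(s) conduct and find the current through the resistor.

Assume both conduct. Then node N would need to be at both 8.5−0.7 = 7.8 V and 10−0.7 = 9.3 V, which is impossible.
Assume only D2 conducts: V_N = 10 − 0.7 = 9.3 V, so I_R = 9.3/8.2 = 1.13 mA.
Check D1: its anode-to-cathode voltage is 8.5 − 9.3 = -0.8 V < 0.7 V, so it is off. The assumption is consistent.

Only D2 conducts; I_R ≈ 1.1 mA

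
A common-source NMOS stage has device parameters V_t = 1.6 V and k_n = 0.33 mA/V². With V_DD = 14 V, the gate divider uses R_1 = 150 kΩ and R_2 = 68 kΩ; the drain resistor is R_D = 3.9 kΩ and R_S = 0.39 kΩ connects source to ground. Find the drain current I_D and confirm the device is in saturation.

I_D ≈ 0.95 mA

V_G = V_DD·R_2/(R_1+R_2) = 14×68/218 = 4.37 V.
Assume saturation: I_D = (k_n/2)(V_GS − V_t)² with V_GS = V_G − I_D·R_S = 4.37 − 0.39·I_D.
Substituting gives 0.0251·I_D² − 1.36·I_D + 1.26 = 0, with roots I_D = 0.948 or 53.1 mA.
The root I_D = 53.1 mA gives V_GS = -16.3 V ≤ V_t, so take I_D = 0.948 mA.
Then V_GS = 4 V and V_DS = V_DD − I_D(R_D+R_S) = 14 − 0.948×4.29 = 9.93 V.
Saturation requires V_DS ≥ V_GS − V_t = 2.4 V; 9.93 ≥ 2.4 ✓.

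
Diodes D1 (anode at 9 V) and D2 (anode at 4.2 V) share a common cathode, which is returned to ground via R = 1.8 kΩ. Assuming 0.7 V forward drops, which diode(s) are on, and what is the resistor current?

Assume both conduct. Then node N would need to be at both 9−0.7 = 8.3 V and 4.2−0.7 = 3.5 V, which is impossible.
Assume only D1 conducts: V_N = 9 − 0.7 = 8.3 V, so I_R = 8.3/1.8 = 4.61 mA.
Check D2: its anode-to-cathode voltage is 4.2 − 8.3 = -4.1 V < 0.7 V, so it is off. The assumption is consistent.

Only D1 conducts; I_R ≈ 4.6 mA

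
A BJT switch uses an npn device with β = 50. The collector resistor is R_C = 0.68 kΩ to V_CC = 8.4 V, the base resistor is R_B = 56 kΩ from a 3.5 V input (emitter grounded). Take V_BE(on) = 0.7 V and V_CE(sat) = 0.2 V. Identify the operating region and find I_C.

active; I_C ≈ 2.5 mA

Assume active. Base-emitter loop: I_B = (V_BB − V_BE)/R_B = (3.5 − 0.7)/56 = 0.05 mA.
I_C = β·I_B = 50×0.05 = 2.5 mA.
V_CE = V_CC − I_C·R_C = 8.4 − 2.5×0.68 = 6.7 V > V_CE(sat), so the active-region assumption holds.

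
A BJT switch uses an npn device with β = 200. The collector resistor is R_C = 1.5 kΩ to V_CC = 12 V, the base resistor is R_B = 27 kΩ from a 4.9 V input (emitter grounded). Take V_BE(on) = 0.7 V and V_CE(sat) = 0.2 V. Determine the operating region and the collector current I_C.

Assume active: I_B = (4.9 − 0.7)/27 = 0.156 mA, giving I_C = β·I_B = 31.1 mA.
But then V_CE = 12 − 31.1×1.5 = -34.7 V < V_CE(sat) = 0.2 V — impossible in the active region.
So the transistor is saturated. With V_CE = 0.2 V, I_C = (V_CC − 0.2)/R_C = 11.8/1.5 = 7.87 mA.
Check: β·I_B = 31.1 mA > I_C = 7.87 mA, confirming saturation.

saturation; I_C ≈ 7.9 mA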